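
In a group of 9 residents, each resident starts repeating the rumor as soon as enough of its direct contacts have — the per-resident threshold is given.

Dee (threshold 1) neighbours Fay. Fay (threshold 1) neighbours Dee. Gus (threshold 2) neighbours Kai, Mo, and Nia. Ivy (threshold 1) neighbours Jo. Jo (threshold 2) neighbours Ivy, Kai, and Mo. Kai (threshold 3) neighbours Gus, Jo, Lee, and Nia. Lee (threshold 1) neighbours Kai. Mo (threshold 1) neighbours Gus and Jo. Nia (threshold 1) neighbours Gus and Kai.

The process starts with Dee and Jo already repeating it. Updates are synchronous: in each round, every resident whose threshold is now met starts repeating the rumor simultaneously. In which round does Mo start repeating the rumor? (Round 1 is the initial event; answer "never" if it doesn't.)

Round 1 — Dee, Jo start repeating the rumor (initial).
Round 2 — checking thresholds:
  Fay: 1 of 1 neighbours ≥ 1, starts repeating the rumor.
  Ivy: 1 of 1 neighbours ≥ 1, starts repeating the rumor.
  Kai: 1 of 4 neighbours < 3, below threshold.
  Mo: 1 of 2 neighbours ≥ 1, starts repeating the rumor.
Round 3 — no new spreads; cascade stops.

2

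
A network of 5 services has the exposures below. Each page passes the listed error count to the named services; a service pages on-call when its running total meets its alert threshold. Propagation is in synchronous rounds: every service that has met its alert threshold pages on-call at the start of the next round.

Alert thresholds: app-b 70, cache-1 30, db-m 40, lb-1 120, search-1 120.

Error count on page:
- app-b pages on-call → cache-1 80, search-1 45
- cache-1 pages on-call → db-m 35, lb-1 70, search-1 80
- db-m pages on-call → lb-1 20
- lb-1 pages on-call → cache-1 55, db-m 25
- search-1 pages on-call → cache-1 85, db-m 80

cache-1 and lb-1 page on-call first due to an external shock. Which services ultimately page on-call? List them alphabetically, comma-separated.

Round 1 — cache-1, lb-1 page on-call (initial).
  db-m: +35+25 → 60 ≥ 40
  search-1: +80 → 80 < 120
Round 2 — db-m pages on-call.
No further pages.

cache-1, db-m, lb-1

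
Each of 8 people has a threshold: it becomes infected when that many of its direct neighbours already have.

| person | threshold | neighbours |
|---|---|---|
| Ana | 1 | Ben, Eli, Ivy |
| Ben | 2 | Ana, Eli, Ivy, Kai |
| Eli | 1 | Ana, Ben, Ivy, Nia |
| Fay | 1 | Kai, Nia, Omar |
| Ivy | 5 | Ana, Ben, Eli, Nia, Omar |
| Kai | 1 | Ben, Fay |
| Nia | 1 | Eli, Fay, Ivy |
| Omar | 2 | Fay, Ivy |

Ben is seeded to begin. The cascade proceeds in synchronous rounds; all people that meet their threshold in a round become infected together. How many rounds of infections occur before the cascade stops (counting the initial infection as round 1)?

3

Round 1 — Ben becomes infected (initial).
Round 2 — checking thresholds:
  Ana: 1 of 3 neighbours ≥ 1, becomes infected.
  Eli: 1 of 4 neighbours ≥ 1, becomes infected.
  Ivy: 1 of 5 neighbours < 5, not yet.
  Kai: 1 of 2 neighbours ≥ 1, becomes infected.
Round 3 — checking thresholds:
  Fay: 1 of 3 neighbours ≥ 1, becomes infected.
  Ivy: 3 of 5 neighbours < 5, not yet.
  Nia: 1 of 3 neighbours ≥ 1, becomes infected.
Round 4 — no new infections; cascade stops.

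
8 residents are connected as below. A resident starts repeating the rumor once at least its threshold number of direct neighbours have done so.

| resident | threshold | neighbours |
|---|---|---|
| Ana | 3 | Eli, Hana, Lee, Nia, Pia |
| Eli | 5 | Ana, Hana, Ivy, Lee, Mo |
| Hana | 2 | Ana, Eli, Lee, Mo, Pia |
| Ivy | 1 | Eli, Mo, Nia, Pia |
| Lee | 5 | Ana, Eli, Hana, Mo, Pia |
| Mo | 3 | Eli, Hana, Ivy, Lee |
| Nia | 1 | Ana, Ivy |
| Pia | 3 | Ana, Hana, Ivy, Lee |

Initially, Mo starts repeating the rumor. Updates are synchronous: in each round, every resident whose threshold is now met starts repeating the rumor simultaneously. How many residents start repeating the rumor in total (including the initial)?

3

Round 1 — Mo starts repeating the rumor (initial).
Round 2 — checking thresholds:
  Eli: 1 of 5 neighbours < 5, not yet.
  Hana: 1 of 5 neighbours < 2, not yet.
  Ivy: 1 of 4 neighbours ≥ 1, starts repeating the rumor.
  Lee: 1 of 5 neighbours < 5, not yet.
Round 3 — checking thresholds:
  Eli: 2 of 5 neighbours < 5, not yet.
  Hana: 1 of 5 neighbours < 2, not yet.
  Lee: 1 of 5 neighbours < 5, not yet.
  Nia: 1 of 2 neighbours ≥ 1, starts repeating the rumor.
  Pia: 1 of 4 neighbours < 3, not yet.
Round 4 — no new spreads; cascade stops.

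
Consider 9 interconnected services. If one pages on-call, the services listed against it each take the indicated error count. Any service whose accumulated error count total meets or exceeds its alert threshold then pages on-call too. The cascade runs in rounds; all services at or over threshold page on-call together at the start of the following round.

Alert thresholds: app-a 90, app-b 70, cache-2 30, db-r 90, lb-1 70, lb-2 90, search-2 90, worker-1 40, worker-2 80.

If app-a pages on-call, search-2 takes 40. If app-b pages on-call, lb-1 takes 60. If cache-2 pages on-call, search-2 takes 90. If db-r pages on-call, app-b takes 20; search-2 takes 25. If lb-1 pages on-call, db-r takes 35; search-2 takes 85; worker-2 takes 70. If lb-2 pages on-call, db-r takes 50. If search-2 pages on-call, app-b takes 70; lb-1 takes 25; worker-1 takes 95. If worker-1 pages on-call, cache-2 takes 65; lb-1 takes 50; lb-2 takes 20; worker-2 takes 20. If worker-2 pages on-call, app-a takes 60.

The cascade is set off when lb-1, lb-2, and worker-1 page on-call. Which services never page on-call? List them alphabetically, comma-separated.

app-a, db-r

Round 1 — lb-1, lb-2, worker-1 page on-call (initial).
  cache-2: +65 → 65 ≥ 30
  db-r: +35+50 → 85 < 90
  search-2: +85 → 85 < 90
  worker-2: +70+20 → 90 ≥ 80
Round 2 — cache-2, worker-2 page on-call.
  app-a: +60 → 60 < 90
  search-2: +90 → 175 ≥ 90
Round 3 — search-2 pages on-call.
  app-b: +70 → 70 ≥ 70
Round 4 — app-b pages on-call.
No further pages.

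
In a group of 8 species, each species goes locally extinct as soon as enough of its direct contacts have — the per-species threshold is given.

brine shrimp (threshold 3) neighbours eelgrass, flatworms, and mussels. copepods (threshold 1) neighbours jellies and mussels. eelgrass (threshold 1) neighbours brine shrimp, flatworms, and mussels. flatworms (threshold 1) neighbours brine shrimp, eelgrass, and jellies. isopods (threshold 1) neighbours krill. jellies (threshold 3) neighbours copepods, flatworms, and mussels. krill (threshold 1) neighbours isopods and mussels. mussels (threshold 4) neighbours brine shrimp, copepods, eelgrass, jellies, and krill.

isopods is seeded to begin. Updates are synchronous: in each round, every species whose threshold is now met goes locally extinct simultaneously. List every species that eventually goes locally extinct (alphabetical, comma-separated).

isopods, krill

Round 1 — isopods goes locally extinct (initial).
Round 2 — checking thresholds:
  krill: 1 of 2 neighbours ≥ 1, goes locally extinct.
Round 3 — no new extinctions; cascade stops.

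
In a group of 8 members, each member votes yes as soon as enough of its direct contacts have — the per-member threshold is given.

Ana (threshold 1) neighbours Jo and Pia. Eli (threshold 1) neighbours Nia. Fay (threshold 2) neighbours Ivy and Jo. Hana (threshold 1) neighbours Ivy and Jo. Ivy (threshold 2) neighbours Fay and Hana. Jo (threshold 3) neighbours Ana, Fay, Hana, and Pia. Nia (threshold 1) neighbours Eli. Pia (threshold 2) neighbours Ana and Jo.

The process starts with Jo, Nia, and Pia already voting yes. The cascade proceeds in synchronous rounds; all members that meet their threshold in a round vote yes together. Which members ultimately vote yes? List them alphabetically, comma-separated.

Ana, Eli, Hana, Jo, Nia, Pia

Round 1 — Jo, Nia, Pia vote yes (initial).
Round 2 — checking thresholds:
  Ana: 2 of 2 neighbours ≥ 1, votes yes.
  Eli: 1 of 1 neighbours ≥ 1, votes yes.
  Fay: 1 of 2 neighbours < 2, not yet.
  Hana: 1 of 2 neighbours ≥ 1, votes yes.
Round 3 — no new yes votes; cascade stops.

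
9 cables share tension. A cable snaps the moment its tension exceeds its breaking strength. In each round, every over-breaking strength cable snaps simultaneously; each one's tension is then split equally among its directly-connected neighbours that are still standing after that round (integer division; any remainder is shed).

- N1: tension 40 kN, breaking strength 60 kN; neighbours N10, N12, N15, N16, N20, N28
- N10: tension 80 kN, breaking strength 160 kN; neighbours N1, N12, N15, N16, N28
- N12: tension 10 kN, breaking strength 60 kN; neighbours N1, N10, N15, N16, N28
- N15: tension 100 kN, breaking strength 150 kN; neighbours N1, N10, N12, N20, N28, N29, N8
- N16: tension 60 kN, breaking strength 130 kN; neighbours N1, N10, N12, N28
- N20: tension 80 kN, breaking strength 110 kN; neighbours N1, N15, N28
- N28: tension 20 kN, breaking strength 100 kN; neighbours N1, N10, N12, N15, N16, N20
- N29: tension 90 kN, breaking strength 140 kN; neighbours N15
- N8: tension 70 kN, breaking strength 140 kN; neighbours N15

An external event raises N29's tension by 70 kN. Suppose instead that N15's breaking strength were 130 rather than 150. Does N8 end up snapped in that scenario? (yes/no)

no

With N15's breaking strength at 130:
Round 1 — N29 at 160 > 140. N29 snaps.
  N29 sheds 160 kN to N15: 160 each.
    N15: 100+160 = 260 > 130
Round 2 — N15 snaps.
  N15 sheds 260 kN to N1, N10, N12, N20, N28, N8: 43 each (2 lost).
    N1: 40+43 = 83 > 60
    N10: 80+43 = 123 ≤ 160
    N12: 10+43 = 53 ≤ 60
    N20: 80+43 = 123 > 110
    N28: 20+43 = 63 ≤ 100
    N8: 70+43 = 113 ≤ 140
Round 3 — N1, N20 snap.
  N1 sheds 83 kN to N10, N12, N16, N28: 20 each (3 lost).
    N10: 123+20 = 143 ≤ 160
    N12: 53+20 = 73 > 60
    N16: 60+20 = 80 ≤ 130
    N28: 63+20 = 83 ≤ 100
  N20 sheds 123 kN to N28: 123 each.
    N28: 83+123 = 206 > 100
Round 4 — N12, N28 snap.
  N12 sheds 73 kN to N10, N16: 36 each (1 lost).
    N10: 143+36 = 179 > 160
    N16: 80+36 = 116 ≤ 130
  N28 sheds 206 kN to N10, N16: 103 each.
    N10: 179+103 = 282 > 160
    N16: 116+103 = 219 > 130
Round 5 — N10, N16 snap.
  N10 sheds 282 kN: no online neighbours, lost.
  N16 sheds 219 kN: no online neighbours, lost.
No further breaks.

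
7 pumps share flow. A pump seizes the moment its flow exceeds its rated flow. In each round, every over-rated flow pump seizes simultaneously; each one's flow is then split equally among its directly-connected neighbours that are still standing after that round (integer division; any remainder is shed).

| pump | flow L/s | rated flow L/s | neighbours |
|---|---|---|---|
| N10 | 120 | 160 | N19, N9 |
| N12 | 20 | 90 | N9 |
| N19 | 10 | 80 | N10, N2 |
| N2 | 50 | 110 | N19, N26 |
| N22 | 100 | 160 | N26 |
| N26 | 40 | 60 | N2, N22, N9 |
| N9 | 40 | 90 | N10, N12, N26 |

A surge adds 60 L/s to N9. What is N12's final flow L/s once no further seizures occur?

53

Round 1 — N9 at 100 > 90. N9 seizes.
  N9 sheds 100 L/s to N10, N12, N26: 33 each (1 lost).
    N10: 120+33 = 153 ≤ 160
    N12: 20+33 = 53 ≤ 90
    N26: 40+33 = 73 > 60
Round 2 — N26 seizes.
  N26 sheds 73 L/s to N2, N22: 36 each (1 lost).
    N2: 50+36 = 86 ≤ 110
    N22: 100+36 = 136 ≤ 160
No further seizures.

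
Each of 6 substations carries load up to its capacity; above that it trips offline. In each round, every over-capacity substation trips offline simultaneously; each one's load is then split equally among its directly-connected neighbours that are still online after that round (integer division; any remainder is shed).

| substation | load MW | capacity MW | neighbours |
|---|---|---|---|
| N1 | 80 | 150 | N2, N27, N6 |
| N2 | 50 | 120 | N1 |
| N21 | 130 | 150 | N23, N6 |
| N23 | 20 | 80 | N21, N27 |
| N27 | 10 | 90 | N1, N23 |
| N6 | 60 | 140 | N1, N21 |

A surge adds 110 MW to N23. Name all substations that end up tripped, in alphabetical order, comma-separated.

Round 1 — N23 at 130 > 80. N23 trips offline.
  N23 sheds 130 MW to N21, N27: 65 each.
    N21: 130+65 = 195 > 150
    N27: 10+65 = 75 ≤ 90
Round 2 — N21 trips offline.
  N21 sheds 195 MW to N6: 195 each.
    N6: 60+195 = 255 > 140
Round 3 — N6 trips offline.
  N6 sheds 255 MW to N1: 255 each.
    N1: 80+255 = 335 > 150
Round 4 — N1 trips offline.
  N1 sheds 335 MW to N2, N27: 167 each (1 lost).
    N2: 50+167 = 217 > 120
    N27: 75+167 = 242 > 90
Round 5 — N2, N27 trip offline.
  N2 sheds 217 MW: no online neighbours, lost.
  N27 sheds 242 MW: no online neighbours, lost.
No further trips.

N1, N2, N21, N23, N27, N6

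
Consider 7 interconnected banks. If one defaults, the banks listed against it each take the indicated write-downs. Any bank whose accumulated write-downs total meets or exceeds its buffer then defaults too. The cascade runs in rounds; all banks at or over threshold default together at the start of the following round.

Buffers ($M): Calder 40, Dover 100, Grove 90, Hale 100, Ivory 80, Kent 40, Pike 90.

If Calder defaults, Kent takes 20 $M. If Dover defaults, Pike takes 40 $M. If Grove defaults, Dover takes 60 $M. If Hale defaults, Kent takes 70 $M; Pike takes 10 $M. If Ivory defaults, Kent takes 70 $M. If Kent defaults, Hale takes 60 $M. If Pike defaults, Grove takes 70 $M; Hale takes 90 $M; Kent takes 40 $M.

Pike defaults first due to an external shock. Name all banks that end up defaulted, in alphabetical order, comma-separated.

Round 1 — Pike defaults (initial).
  Grove: +70 → 70 < 90
  Hale: +90 → 90 < 100
  Kent: +40 → 40 ≥ 40
Round 2 — Kent defaults.
  Hale: +60 → 150 ≥ 100
Round 3 — Hale defaults.
No further defaults.

Hale, Kent, Pike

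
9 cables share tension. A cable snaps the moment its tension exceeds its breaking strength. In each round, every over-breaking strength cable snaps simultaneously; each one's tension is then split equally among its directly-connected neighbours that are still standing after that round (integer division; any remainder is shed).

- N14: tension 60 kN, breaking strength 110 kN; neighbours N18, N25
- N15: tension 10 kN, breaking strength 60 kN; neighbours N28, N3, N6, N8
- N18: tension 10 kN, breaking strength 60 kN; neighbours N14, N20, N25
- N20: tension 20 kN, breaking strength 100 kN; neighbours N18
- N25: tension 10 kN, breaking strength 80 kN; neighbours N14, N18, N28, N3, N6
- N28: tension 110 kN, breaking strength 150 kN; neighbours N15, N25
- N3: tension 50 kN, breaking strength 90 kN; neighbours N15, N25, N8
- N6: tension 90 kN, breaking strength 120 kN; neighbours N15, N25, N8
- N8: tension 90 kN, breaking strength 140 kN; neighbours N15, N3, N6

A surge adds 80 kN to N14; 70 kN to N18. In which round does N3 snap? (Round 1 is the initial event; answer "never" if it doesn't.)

3

Round 1 — N14 at 140 > 110; N18 at 80 > 60. N14, N18 snap.
  N14 sheds 140 kN to N25: 140 each.
    N25: 10+140 = 150 > 80
  N18 sheds 80 kN to N20, N25: 40 each.
    N20: 20+40 = 60 ≤ 100
    N25: 150+40 = 190 > 80
Round 2 — N25 snaps.
  N25 sheds 190 kN to N28, N3, N6: 63 each (1 lost).
    N28: 110+63 = 173 > 150
    N3: 50+63 = 113 > 90
    N6: 90+63 = 153 > 120
Round 3 — N28, N3, N6 snap.
  N28 sheds 173 kN to N15: 173 each.
    N15: 10+173 = 183 > 60
  N3 sheds 113 kN to N15, N8: 56 each (1 lost).
    N15: 183+56 = 239 > 60
    N8: 90+56 = 146 > 140
  N6 sheds 153 kN to N15, N8: 76 each (1 lost).
    N15: 239+76 = 315 > 60
    N8: 146+76 = 222 > 140
Round 4 — N15, N8 snap.
  N15 sheds 315 kN: no online neighbours, lost.
  N8 sheds 222 kN: no online neighbours, lost.
No further breaks.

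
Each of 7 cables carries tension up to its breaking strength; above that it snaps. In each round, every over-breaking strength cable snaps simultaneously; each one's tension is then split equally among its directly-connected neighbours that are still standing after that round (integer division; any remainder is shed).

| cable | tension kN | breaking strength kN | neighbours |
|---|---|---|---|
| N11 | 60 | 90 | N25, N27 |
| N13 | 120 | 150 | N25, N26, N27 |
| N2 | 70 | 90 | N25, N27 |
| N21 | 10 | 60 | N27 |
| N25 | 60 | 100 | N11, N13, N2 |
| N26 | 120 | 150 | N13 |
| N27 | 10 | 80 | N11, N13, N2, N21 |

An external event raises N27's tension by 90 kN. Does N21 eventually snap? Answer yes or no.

no

Round 1 — N27 at 100 > 80. N27 snaps.
  N27 sheds 100 kN to N11, N13, N2, N21: 25 each.
    N11: 60+25 = 85 ≤ 90
    N13: 120+25 = 145 ≤ 150
    N2: 70+25 = 95 > 90
    N21: 10+25 = 35 ≤ 60
Round 2 — N2 snaps.
  N2 sheds 95 kN to N25: 95 each.
    N25: 60+95 = 155 > 100
Round 3 — N25 snaps.
  N25 sheds 155 kN to N11, N13: 77 each (1 lost).
    N11: 85+77 = 162 > 90
    N13: 145+77 = 222 > 150
Round 4 — N11, N13 snap.
  N11 sheds 162 kN: no online neighbours, lost.
  N13 sheds 222 kN to N26: 222 each.
    N26: 120+222 = 342 > 150
Round 5 — N26 snaps.
  N26 sheds 342 kN: no online neighbours, lost.
No further breaks.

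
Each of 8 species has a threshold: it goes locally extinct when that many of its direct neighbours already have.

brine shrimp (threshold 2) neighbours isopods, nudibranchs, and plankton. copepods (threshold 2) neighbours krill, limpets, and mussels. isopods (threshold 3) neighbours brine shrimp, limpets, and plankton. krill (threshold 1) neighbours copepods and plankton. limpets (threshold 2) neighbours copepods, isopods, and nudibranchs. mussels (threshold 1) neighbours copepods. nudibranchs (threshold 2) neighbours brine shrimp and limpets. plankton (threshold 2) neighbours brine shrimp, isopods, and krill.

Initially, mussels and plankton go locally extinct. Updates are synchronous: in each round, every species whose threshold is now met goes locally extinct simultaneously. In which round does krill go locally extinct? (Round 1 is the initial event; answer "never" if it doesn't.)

Round 1 — mussels, plankton go locally extinct (initial).
Round 2 — checking thresholds:
  brine shrimp: 1 of 3 neighbours < 2, holds.
  copepods: 1 of 3 neighbours < 2, holds.
  isopods: 1 of 3 neighbours < 3, holds.
  krill: 1 of 2 neighbours ≥ 1, goes locally extinct.
Round 3 — checking thresholds:
  brine shrimp: 1 of 3 neighbours < 2, holds.
  copepods: 2 of 3 neighbours ≥ 2, goes locally extinct.
  isopods: 1 of 3 neighbours < 3, holds.
Round 4 — no new extinctions; cascade stops.

2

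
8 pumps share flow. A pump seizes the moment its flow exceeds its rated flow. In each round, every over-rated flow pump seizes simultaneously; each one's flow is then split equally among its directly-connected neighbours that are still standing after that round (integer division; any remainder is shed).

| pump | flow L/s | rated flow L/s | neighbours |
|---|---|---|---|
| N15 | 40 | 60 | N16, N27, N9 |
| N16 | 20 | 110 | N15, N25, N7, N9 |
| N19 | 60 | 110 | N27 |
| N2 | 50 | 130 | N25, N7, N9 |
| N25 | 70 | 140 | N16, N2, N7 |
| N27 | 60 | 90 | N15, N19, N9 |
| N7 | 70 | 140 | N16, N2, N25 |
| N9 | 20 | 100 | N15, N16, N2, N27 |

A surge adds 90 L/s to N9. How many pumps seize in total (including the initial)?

4

Round 1 — N9 at 110 > 100. N9 seizes.
  N9 sheds 110 L/s to N15, N16, N2, N27: 27 each (2 lost).
    N15: 40+27 = 67 > 60
    N16: 20+27 = 47 ≤ 110
    N2: 50+27 = 77 ≤ 130
    N27: 60+27 = 87 ≤ 90
Round 2 — N15 seizes.
  N15 sheds 67 L/s to N16, N27: 33 each (1 lost).
    N16: 47+33 = 80 ≤ 110
    N27: 87+33 = 120 > 90
Round 3 — N27 seizes.
  N27 sheds 120 L/s to N19: 120 each.
    N19: 60+120 = 180 > 110
Round 4 — N19 seizes.
  N19 sheds 180 L/s: no online neighbours, lost.
No further seizures.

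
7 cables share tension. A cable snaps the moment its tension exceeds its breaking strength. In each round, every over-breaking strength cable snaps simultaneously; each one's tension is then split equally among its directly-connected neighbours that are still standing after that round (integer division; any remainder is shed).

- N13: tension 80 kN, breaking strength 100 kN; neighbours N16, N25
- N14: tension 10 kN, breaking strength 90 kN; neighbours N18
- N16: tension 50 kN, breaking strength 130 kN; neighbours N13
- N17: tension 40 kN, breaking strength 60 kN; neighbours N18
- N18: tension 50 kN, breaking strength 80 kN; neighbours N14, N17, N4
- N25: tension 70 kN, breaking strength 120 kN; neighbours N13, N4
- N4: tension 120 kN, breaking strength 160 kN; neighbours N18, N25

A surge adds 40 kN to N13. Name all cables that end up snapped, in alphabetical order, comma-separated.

N13, N14, N17, N18, N25, N4

Round 1 — N13 at 120 > 100. N13 snaps.
  N13 sheds 120 kN to N16, N25: 60 each.
    N16: 50+60 = 110 ≤ 130
    N25: 70+60 = 130 > 120
Round 2 — N25 snaps.
  N25 sheds 130 kN to N4: 130 each.
    N4: 120+130 = 250 > 160
Round 3 — N4 snaps.
  N4 sheds 250 kN to N18: 250 each.
    N18: 50+250 = 300 > 80
Round 4 — N18 snaps.
  N18 sheds 300 kN to N14, N17: 150 each.
    N14: 10+150 = 160 > 90
    N17: 40+150 = 190 > 60
Round 5 — N14, N17 snap.
  N14 sheds 160 kN: no online neighbours, lost.
  N17 sheds 190 kN: no online neighbours, lost.
No further breaks.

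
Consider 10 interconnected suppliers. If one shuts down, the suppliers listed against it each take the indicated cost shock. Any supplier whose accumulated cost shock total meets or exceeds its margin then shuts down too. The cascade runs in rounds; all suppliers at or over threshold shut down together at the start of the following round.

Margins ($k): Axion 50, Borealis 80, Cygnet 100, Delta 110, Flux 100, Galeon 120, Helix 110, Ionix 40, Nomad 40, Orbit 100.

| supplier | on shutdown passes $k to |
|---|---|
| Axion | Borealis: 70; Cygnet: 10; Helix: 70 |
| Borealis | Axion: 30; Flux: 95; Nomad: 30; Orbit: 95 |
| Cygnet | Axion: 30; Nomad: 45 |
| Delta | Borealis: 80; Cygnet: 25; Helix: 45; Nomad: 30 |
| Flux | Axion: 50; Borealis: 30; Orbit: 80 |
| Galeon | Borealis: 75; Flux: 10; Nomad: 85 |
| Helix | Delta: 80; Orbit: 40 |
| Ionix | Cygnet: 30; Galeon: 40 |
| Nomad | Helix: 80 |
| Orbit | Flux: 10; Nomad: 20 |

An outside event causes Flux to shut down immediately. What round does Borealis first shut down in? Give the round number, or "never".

Round 1 — Flux shuts down (initial).
  Axion: +50 → 50 ≥ 50
  Borealis: +30 → 30 < 80
  Orbit: +80 → 80 < 100
Round 2 — Axion shuts down.
  Borealis: +70 → 100 ≥ 80
  Cygnet: +10 → 10 < 100
  Helix: +70 → 70 < 110
Round 3 — Borealis shuts down.
  Nomad: +30 → 30 < 40
  Orbit: +95 → 175 ≥ 100
Round 4 — Orbit shuts down.
  Nomad: +20 → 50 ≥ 40
Round 5 — Nomad shuts down.
  Helix: +80 → 150 ≥ 110
Round 6 — Helix shuts down.
  Delta: +80 → 80 < 110
No further shutdowns.

3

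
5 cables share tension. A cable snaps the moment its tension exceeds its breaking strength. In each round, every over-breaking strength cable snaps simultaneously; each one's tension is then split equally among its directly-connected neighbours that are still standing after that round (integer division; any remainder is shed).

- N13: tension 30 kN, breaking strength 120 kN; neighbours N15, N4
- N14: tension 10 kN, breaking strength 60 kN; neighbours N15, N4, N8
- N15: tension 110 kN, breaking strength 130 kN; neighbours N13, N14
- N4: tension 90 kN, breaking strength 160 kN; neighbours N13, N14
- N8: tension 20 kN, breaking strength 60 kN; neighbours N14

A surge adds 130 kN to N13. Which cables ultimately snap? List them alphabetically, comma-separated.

Round 1 — N13 at 160 > 120. N13 snaps.
  N13 sheds 160 kN to N15, N4: 80 each.
    N15: 110+80 = 190 > 130
    N4: 90+80 = 170 > 160
Round 2 — N15, N4 snap.
  N15 sheds 190 kN to N14: 190 each.
    N14: 10+190 = 200 > 60
  N4 sheds 170 kN to N14: 170 each.
    N14: 200+170 = 370 > 60
Round 3 — N14 snaps.
  N14 sheds 370 kN to N8: 370 each.
    N8: 20+370 = 390 > 60
Round 4 — N8 snaps.
  N8 sheds 390 kN: no online neighbours, lost.
No further breaks.

N13, N14, N15, N4, N8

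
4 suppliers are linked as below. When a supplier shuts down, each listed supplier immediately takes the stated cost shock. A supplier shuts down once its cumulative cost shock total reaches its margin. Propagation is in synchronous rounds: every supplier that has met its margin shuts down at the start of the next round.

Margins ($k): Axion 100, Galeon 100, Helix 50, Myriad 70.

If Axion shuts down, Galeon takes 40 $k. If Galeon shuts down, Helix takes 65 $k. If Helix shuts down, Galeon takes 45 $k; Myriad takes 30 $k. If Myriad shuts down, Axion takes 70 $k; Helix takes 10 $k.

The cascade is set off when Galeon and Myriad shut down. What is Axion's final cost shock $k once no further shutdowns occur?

70

Round 1 — Galeon, Myriad shut down (initial).
  Axion: +70 → 70 < 100
  Helix: +65+10 → 75 ≥ 50
Round 2 — Helix shuts down.
No further shutdowns.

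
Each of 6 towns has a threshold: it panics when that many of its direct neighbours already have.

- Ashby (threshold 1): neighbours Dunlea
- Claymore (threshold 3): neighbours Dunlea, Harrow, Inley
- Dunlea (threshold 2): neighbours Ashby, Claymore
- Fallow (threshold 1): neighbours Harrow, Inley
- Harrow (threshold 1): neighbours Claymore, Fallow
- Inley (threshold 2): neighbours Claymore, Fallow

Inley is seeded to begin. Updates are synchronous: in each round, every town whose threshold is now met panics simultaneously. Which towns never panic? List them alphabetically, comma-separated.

Ashby, Claymore, Dunlea

Round 1 — Inley panics (initial).
Round 2 — checking thresholds:
  Claymore: 1 of 3 neighbours < 3, holds.
  Fallow: 1 of 2 neighbours ≥ 1, panics.
Round 3 — checking thresholds:
  Claymore: 1 of 3 neighbours < 3, holds.
  Harrow: 1 of 2 neighbours ≥ 1, panics.
Round 4 — no new panics; cascade stops.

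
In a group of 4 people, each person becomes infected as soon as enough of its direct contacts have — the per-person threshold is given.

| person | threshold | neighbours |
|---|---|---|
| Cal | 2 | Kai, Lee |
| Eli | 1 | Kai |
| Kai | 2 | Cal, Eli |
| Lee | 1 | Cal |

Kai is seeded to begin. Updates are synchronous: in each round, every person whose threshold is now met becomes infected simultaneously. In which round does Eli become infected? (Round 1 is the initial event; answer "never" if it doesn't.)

2

Round 1 — Kai becomes infected (initial).
Round 2 — checking thresholds:
  Cal: 1 of 2 neighbours < 2, below threshold.
  Eli: 1 of 1 neighbours ≥ 1, becomes infected.
Round 3 — no new infections; cascade stops.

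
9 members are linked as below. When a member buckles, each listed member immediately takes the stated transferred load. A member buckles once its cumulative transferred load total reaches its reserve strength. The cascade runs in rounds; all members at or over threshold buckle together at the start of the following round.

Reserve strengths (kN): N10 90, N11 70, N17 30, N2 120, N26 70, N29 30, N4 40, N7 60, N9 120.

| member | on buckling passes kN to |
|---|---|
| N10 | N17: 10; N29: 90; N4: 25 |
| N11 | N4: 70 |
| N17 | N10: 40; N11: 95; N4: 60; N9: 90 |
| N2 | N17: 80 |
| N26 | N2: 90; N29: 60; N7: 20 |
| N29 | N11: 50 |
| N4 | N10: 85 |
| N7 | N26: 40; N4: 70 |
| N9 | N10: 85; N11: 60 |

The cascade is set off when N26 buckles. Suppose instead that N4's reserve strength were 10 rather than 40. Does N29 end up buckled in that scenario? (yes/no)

yes

With N4's reserve strength at 10:
Round 1 — N26 buckles (initial).
  N2: +90 → 90 < 120
  N29: +60 → 60 ≥ 30
  N7: +20 → 20 < 60
Round 2 — N29 buckles.
  N11: +50 → 50 < 70
No further bucklings.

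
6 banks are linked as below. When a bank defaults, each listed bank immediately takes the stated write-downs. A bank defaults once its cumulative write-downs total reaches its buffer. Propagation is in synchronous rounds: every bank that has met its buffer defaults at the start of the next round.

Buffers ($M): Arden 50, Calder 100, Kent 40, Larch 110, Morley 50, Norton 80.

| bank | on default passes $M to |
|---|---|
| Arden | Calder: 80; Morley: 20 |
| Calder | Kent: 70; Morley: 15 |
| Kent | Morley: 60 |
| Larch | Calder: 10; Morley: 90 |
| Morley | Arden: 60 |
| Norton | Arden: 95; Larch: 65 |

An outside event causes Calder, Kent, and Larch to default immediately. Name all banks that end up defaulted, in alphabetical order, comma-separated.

Arden, Calder, Kent, Larch, Morley

Round 1 — Calder, Kent, Larch default (initial).
  Morley: +15+60+90 → 165 ≥ 50
Round 2 — Morley defaults.
  Arden: +60 → 60 ≥ 50
Round 3 — Arden defaults.
No further defaults.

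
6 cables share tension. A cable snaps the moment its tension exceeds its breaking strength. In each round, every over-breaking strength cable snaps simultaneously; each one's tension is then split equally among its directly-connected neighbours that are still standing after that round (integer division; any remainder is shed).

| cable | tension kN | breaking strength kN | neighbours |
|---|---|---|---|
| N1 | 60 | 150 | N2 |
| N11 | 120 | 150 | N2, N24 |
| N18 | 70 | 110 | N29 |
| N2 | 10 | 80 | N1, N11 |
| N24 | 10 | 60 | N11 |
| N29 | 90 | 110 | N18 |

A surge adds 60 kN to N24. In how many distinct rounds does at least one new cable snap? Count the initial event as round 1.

4

Round 1 — N24 at 70 > 60. N24 snaps.
  N24 sheds 70 kN to N11: 70 each.
    N11: 120+70 = 190 > 150
Round 2 — N11 snaps.
  N11 sheds 190 kN to N2: 190 each.
    N2: 10+190 = 200 > 80
Round 3 — N2 snaps.
  N2 sheds 200 kN to N1: 200 each.
    N1: 60+200 = 260 > 150
Round 4 — N1 snaps.
  N1 sheds 260 kN: no online neighbours, lost.
No further breaks.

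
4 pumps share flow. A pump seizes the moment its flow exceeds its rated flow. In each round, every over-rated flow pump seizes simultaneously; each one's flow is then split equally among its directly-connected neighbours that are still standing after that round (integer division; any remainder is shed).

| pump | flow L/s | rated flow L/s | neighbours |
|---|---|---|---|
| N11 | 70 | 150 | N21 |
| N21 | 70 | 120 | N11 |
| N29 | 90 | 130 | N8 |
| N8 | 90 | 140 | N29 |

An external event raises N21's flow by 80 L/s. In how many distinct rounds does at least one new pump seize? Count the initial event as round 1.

Round 1 — N21 at 150 > 120. N21 seizes.
  N21 sheds 150 L/s to N11: 150 each.
    N11: 70+150 = 220 > 150
Round 2 — N11 seizes.
  N11 sheds 220 L/s: no online neighbours, lost.
No further seizures.

2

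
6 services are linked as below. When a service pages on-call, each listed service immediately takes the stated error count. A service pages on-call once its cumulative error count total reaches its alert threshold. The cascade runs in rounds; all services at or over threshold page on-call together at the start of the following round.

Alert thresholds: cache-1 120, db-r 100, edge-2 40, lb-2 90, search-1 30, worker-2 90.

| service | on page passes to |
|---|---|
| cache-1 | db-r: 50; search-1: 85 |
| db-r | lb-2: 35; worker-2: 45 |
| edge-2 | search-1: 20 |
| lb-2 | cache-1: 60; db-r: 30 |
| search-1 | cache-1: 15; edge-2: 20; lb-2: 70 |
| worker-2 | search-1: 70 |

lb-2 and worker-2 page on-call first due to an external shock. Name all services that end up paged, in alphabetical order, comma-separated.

Round 1 — lb-2, worker-2 page on-call (initial).
  cache-1: +60 → 60 < 120
  db-r: +30 → 30 < 100
  search-1: +70 → 70 ≥ 30
Round 2 — search-1 pages on-call.
  cache-1: +15 → 75 < 120
  edge-2: +20 → 20 < 40
No further pages.

lb-2, search-1, worker-2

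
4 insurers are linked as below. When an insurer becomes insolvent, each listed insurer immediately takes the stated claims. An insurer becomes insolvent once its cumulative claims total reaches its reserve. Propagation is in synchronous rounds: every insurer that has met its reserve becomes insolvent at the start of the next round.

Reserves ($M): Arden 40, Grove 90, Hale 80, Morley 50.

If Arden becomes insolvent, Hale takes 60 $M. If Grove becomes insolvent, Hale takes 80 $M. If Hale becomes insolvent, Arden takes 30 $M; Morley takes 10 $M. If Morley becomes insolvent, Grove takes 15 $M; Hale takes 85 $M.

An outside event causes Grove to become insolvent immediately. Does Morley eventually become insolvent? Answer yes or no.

Round 1 — Grove becomes insolvent (initial).
  Hale: +80 → 80 ≥ 80
Round 2 — Hale becomes insolvent.
  Arden: +30 → 30 < 40
  Morley: +10 → 10 < 50
No further insolvencies.

no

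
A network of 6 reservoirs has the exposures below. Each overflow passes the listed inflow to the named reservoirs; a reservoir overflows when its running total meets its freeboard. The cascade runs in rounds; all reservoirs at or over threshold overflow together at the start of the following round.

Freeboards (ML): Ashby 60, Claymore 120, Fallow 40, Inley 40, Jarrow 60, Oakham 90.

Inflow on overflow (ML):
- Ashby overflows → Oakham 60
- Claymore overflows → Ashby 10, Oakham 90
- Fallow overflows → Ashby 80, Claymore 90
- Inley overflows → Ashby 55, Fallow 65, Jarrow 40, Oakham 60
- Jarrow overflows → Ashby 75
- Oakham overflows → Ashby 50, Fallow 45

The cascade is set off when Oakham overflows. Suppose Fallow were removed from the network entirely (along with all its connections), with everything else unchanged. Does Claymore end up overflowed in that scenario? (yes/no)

no

With Fallow removed:
Round 1 — Oakham overflows (initial).
  Ashby: +50 → 50 < 60
No further overflows.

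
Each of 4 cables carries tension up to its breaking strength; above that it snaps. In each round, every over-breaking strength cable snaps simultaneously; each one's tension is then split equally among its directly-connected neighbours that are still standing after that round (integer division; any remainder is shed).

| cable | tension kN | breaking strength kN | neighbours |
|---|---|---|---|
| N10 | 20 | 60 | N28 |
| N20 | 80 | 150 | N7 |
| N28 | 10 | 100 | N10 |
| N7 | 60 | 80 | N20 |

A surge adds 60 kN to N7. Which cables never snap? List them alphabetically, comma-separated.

N10, N28

Round 1 — N7 at 120 > 80. N7 snaps.
  N7 sheds 120 kN to N20: 120 each.
    N20: 80+120 = 200 > 150
Round 2 — N20 snaps.
  N20 sheds 200 kN: no online neighbours, lost.
No further breaks.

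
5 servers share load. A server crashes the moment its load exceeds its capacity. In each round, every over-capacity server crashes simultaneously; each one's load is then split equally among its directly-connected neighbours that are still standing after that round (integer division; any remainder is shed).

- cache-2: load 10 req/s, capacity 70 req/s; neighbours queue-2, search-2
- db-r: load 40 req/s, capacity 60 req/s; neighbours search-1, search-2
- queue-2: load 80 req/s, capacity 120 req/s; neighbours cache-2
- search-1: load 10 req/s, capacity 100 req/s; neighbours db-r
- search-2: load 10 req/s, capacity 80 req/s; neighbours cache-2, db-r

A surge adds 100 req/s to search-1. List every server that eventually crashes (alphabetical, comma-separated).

Round 1 — search-1 at 110 > 100. search-1 crashes.
  search-1 sheds 110 req/s to db-r: 110 each.
    db-r: 40+110 = 150 > 60
Round 2 — db-r crashes.
  db-r sheds 150 req/s to search-2: 150 each.
    search-2: 10+150 = 160 > 80
Round 3 — search-2 crashes.
  search-2 sheds 160 req/s to cache-2: 160 each.
    cache-2: 10+160 = 170 > 70
Round 4 — cache-2 crashes.
  cache-2 sheds 170 req/s to queue-2: 170 each.
    queue-2: 80+170 = 250 > 120
Round 5 — queue-2 crashes.
  queue-2 sheds 250 req/s: no online neighbours, lost.
No further crashes.

cache-2, db-r, queue-2, search-1, search-2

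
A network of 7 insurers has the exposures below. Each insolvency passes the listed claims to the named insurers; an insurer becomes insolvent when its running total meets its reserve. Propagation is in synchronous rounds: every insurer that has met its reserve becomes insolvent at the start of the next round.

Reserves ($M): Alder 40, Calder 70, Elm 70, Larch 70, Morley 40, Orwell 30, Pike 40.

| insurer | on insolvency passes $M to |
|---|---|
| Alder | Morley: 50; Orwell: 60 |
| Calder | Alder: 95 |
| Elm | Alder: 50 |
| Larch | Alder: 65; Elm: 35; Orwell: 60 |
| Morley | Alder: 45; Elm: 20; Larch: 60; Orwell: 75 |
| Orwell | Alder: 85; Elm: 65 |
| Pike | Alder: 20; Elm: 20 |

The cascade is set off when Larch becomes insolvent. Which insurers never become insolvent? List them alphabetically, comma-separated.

Round 1 — Larch becomes insolvent (initial).
  Alder: +65 → 65 ≥ 40
  Elm: +35 → 35 < 70
  Orwell: +60 → 60 ≥ 30
Round 2 — Alder, Orwell become insolvent.
  Elm: +65 → 100 ≥ 70
  Morley: +50 → 50 ≥ 40
Round 3 — Elm, Morley become insolvent.
No further insolvencies.

Calder, Pike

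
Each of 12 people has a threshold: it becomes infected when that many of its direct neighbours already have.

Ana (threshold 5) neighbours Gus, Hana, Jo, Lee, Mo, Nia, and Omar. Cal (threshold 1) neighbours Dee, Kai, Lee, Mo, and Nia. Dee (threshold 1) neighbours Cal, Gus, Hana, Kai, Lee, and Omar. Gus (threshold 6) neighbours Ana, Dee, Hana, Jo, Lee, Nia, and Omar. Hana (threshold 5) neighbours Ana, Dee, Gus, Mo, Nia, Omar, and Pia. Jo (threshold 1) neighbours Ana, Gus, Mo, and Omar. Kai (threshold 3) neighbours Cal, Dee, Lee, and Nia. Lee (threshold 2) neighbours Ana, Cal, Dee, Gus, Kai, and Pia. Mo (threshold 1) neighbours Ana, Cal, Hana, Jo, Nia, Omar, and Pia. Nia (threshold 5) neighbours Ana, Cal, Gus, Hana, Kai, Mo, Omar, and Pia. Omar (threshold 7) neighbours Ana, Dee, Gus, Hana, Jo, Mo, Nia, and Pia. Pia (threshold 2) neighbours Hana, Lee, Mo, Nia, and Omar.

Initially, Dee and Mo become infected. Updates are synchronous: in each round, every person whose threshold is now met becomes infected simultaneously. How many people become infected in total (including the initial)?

7

Round 1 — Dee, Mo become infected (initial).
Round 2 — checking thresholds:
  Ana: 1 of 7 neighbours < 5, holds.
  Cal: 2 of 5 neighbours ≥ 1, becomes infected.
  Gus: 1 of 7 neighbours < 6, holds.
  Hana: 2 of 7 neighbours < 5, holds.
  Jo: 1 of 4 neighbours ≥ 1, becomes infected.
  Kai: 1 of 4 neighbours < 3, holds.
  Lee: 1 of 6 neighbours < 2, holds.
  Nia: 1 of 8 neighbours < 5, holds.
  Omar: 2 of 8 neighbours < 7, holds.
  Pia: 1 of 5 neighbours < 2, holds.
Round 3 — checking thresholds:
  Ana: 2 of 7 neighbours < 5, holds.
  Gus: 2 of 7 neighbours < 6, holds.
  Hana: 2 of 7 neighbours < 5, holds.
  Kai: 2 of 4 neighbours < 3, holds.
  Lee: 2 of 6 neighbours ≥ 2, becomes infected.
  Nia: 2 of 8 neighbours < 5, holds.
  Omar: 3 of 8 neighbours < 7, holds.
  Pia: 1 of 5 neighbours < 2, holds.
Round 4 — checking thresholds:
  Ana: 3 of 7 neighbours < 5, holds.
  Gus: 3 of 7 neighbours < 6, holds.
  Hana: 2 of 7 neighbours < 5, holds.
  Kai: 3 of 4 neighbours ≥ 3, becomes infected.
  Nia: 2 of 8 neighbours < 5, holds.
  Omar: 3 of 8 neighbours < 7, holds.
  Pia: 2 of 5 neighbours ≥ 2, becomes infected.
Round 5 — no new infections; cascade stops.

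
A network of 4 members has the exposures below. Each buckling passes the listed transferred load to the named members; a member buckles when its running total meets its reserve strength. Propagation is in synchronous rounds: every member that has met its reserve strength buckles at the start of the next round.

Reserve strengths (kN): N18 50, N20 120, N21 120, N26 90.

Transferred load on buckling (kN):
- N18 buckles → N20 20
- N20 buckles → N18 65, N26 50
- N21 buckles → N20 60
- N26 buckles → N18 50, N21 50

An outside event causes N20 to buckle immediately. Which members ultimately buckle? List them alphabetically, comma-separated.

Round 1 — N20 buckles (initial).
  N18: +65 → 65 ≥ 50
  N26: +50 → 50 < 90
Round 2 — N18 buckles.
No further bucklings.

N18, N20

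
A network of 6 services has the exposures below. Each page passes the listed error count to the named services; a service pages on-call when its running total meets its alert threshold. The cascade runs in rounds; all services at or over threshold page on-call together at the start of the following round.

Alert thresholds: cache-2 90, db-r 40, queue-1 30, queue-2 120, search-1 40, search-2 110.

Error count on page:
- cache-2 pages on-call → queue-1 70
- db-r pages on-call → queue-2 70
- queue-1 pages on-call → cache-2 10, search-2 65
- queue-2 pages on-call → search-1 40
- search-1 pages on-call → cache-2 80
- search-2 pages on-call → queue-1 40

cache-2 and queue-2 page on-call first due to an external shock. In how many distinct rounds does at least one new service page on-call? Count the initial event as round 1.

2

Round 1 — cache-2, queue-2 page on-call (initial).
  queue-1: +70 → 70 ≥ 30
  search-1: +40 → 40 ≥ 40
Round 2 — queue-1, search-1 page on-call.
  search-2: +65 → 65 < 110
No further pages.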